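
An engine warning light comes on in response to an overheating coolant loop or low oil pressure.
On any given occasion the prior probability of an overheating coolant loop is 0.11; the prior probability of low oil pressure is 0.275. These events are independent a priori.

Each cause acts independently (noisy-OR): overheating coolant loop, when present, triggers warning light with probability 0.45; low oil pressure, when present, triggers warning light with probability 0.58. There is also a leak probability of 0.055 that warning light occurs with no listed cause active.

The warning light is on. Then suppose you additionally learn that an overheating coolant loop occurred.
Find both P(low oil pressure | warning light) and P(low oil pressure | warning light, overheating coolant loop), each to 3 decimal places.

P(low oil pressure | warning light) ≈ 0.699; P(low oil pressure | warning light, overheating coolant loop) ≈ 0.382

Under noisy-OR, P(warning light | causes) = 1 − (1−0.055)·∏(1−qᵢ) over the active causes.
Sum P(warning light|·) weighted by the priors over the 4 (overheating coolant loop, low oil pressure) configurations:
  P(warning light) = 0.055*0.89*0.725 + 0.6031*0.89*0.275 + 0.48025*0.11*0.725 + 0.781705*0.11*0.275
        = 0.035489 + 0.147609 + 0.038300 + 0.023647 = 0.245045
The terms with low oil pressure present sum to 0.171256, so
  P(low oil pressure | warning light) = 0.171256 / 0.245045 ≈ 0.699

With the extra evidence:
Sum P(warning light|·) weighted by the priors over both values of low oil pressure:
  P(warning light | overheating coolant loop) = 0.48025·0.725 + 0.781705·0.275
        = 0.348181 + 0.214969 = 0.563150
Configurations with low oil pressure contribute 0.214969, so
  P(low oil pressure | warning light, overheating coolant loop) = 0.214969 / 0.563150 ≈ 0.382
Conditioning on overheating coolant loop lowers the posterior on low oil pressure: the classic explaining-away effect in a common-effect structure.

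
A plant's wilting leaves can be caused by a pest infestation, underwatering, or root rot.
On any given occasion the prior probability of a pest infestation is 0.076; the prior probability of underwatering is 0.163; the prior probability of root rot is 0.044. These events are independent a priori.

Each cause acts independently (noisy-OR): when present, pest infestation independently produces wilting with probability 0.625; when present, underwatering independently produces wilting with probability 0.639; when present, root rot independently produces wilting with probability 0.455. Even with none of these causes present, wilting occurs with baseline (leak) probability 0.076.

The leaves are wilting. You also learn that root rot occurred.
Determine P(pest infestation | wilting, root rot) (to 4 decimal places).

Under noisy-OR, P(wilting | causes) = 1 − (1−0.076)·∏(1−qᵢ) over the active causes.
Enumerate the 4 (pest infestation, underwatering) configurations and weight by the priors:
  P(wilting | root rot) = 0.49642×0.924×0.837 + 0.818208×0.924×0.163 + 0.811157×0.076×0.837 + 0.931828×0.076×0.163
        = 0.383925 + 0.123232 + 0.051599 + 0.011543 = 0.570299
Configurations with pest infestation contribute 0.063142, so
  P(pest infestation | wilting, root rot) = 0.063142 / 0.570299 ≈ 0.1107

P(pest infestation | wilting, root rot) ≈ 0.1107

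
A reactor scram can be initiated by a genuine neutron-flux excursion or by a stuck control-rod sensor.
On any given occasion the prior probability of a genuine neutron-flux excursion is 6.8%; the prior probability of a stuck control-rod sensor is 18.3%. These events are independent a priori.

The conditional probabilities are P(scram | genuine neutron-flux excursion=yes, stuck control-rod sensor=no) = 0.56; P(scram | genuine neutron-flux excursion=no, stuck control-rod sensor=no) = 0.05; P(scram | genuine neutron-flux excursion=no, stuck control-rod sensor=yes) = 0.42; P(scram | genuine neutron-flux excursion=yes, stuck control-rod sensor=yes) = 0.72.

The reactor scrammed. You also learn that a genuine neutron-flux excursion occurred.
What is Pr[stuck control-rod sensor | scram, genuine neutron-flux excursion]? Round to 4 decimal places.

Enumerate both values of stuck control-rod sensor and weight by the priors:
  P(scram | genuine neutron-flux excursion) = 0.56×0.817 + 0.72×0.183
        = 0.457520 + 0.131760 = 0.589280
Configurations with stuck control-rod sensor contribute 0.131760, so
  P(stuck control-rod sensor | scram, genuine neutron-flux excursion) = 0.131760 / 0.589280 ≈ 0.2236

Pr[stuck control-rod sensor | scram, genuine neutron-flux excursion] ≈ 0.2236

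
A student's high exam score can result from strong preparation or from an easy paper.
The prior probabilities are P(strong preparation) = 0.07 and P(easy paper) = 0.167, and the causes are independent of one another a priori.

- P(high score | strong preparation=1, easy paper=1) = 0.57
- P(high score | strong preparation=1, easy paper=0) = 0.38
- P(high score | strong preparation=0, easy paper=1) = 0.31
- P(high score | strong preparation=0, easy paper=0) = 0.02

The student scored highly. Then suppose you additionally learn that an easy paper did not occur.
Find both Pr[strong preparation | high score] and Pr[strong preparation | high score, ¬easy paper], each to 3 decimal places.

Pr[strong preparation | high score] ≈ 0.312; Pr[strong preparation | high score, ¬easy paper] ≈ 0.588

P(high score) = 0.02*0.93*0.833 + 0.31*0.93*0.167 + 0.38*0.07*0.833 + 0.57*0.07*0.167 = 0.015494 + 0.048146 + 0.022158 + 0.006663 = 0.092461
Of this, 0.028821 comes from 0.022158 + 0.006663 (the strong preparation=true cases).
P(strong preparation | high score) = 0.028821 / 0.092461 ≈ 0.312

With the extra evidence:
Sum P(high score|·) weighted by the priors over both values of strong preparation:
  P(high score | ¬easy paper) = 0.02*0.93 + 0.38*0.07
        = 0.018600 + 0.026600 = 0.045200
The terms with strong preparation present sum to 0.026600, so
  P(strong preparation | high score, ¬easy paper) = 0.026600 / 0.045200 ≈ 0.588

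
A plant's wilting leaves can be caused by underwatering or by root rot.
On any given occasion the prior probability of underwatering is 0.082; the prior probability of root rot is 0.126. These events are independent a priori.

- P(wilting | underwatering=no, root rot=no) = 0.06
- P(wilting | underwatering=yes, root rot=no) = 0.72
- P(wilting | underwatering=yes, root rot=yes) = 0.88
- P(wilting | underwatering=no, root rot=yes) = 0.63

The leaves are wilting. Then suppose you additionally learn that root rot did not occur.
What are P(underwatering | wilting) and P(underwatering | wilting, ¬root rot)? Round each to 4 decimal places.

P(underwatering | wilting) ≈ 0.3340; P(underwatering | wilting, ¬root rot) ≈ 0.5174

Numerator (weight on configurations with underwatering): 0.051601 + 0.009092 = 0.060693
The normalizing constant is 0.06·0.918·0.874 + 0.63·0.918·0.126 + 0.72·0.082·0.874 + 0.88·0.082·0.126 = 0.181704
Posterior = 0.060693 / 0.181704 ≈ 0.3340

Now condition on the additional information:
For the numerator, keep only underwatering=true terms: 0.72·0.082 = 0.059040
Denominator P(wilting | ¬root rot): 0.06·0.918 + 0.72·0.082 = 0.114120
P(underwatering | wilting, ¬root rot) = 0.059040/0.114120 ≈ 0.5174
With root rot excluded, underwatering must carry more of the explanatory weight for the wilting.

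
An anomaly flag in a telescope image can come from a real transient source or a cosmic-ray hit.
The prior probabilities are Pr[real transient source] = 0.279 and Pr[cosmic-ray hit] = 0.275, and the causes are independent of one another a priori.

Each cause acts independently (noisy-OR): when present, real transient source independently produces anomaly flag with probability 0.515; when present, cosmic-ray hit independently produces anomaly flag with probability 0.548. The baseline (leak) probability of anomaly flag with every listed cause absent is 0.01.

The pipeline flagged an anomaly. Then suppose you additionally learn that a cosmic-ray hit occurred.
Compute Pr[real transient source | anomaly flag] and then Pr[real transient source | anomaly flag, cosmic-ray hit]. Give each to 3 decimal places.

Pr[real transient source | anomaly flag] ≈ 0.590; Pr[real transient source | anomaly flag, cosmic-ray hit] ≈ 0.354

Under noisy-OR, P(anomaly flag | causes) = 1 − (1−0.01)·∏(1−qᵢ) over the active causes.
P(anomaly flag) = 0.01·0.721·0.725 + 0.55252·0.721·0.275 + 0.51985·0.279·0.725 + 0.782972·0.279·0.275 = 0.005227 + 0.109551 + 0.105153 + 0.060074 = 0.280005
Restricting to configurations with real transient source present: 0.105153 + 0.060074 = 0.165227.
P(real transient source | anomaly flag) = 0.165227 / 0.280005 ≈ 0.590

Now also conditioning on cosmic-ray hit=true:
Weight on real transient source=true, given the evidence: 0.782972×0.279 = 0.218449
Normalizer over all consistent configurations: 0.55252×0.721 + 0.782972×0.279 = 0.616816
P(real transient source | anomaly flag, cosmic-ray hit) = 0.218449/0.616816 ≈ 0.354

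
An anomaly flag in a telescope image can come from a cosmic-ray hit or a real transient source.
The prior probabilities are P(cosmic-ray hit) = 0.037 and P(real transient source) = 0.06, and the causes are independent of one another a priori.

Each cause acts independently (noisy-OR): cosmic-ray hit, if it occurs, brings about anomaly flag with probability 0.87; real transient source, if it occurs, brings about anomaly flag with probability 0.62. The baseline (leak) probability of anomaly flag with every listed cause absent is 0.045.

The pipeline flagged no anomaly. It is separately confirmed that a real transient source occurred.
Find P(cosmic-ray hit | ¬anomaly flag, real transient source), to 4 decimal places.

P(cosmic-ray hit | ¬anomaly flag, real transient source) ≈ 0.0050

Under noisy-OR, P(anomaly flag | causes) = 1 − (1−0.045)·∏(1−qᵢ) over the active causes.
Weight on cosmic-ray hit=true, given the evidence: 0.047177*0.037 = 0.001746
The normalizing constant is 0.3629*0.963 + 0.047177*0.037 = 0.351219
Posterior = 0.001746 / 0.351219 ≈ 0.0050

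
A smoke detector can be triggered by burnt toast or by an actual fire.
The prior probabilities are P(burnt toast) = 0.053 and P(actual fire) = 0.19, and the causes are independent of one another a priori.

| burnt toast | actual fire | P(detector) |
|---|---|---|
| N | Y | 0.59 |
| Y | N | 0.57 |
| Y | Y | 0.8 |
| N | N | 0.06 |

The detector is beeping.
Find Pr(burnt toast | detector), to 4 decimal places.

P(detector) = 0.06*0.947*0.81 + 0.59*0.947*0.19 + 0.57*0.053*0.81 + 0.8*0.053*0.19 = 0.046024 + 0.106159 + 0.024470 + 0.008056 = 0.184709
Restricting to configurations with burnt toast present: 0.024470 + 0.008056 = 0.032526.
P(burnt toast | detector) = 0.032526 / 0.184709 ≈ 0.1761

Pr(burnt toast | detector) ≈ 0.1761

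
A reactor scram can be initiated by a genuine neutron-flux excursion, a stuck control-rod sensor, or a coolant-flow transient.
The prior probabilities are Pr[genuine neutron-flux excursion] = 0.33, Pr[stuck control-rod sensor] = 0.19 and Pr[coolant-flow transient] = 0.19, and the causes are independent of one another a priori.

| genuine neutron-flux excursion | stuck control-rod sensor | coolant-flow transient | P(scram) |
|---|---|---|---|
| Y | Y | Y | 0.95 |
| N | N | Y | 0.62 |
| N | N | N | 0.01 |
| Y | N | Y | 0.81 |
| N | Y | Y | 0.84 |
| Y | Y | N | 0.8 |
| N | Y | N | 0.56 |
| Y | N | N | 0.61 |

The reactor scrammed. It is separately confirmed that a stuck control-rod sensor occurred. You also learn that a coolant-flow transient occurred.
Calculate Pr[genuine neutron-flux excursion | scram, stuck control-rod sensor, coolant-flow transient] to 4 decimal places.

P(scram | stuck control-rod sensor, coolant-flow transient) = 0.84·0.67 + 0.95·0.33 = 0.562800 + 0.313500 = 0.876300
The genuine neutron-flux excursion-present share is 0.95·0.33 = 0.313500.
P(genuine neutron-flux excursion | scram, stuck control-rod sensor, coolant-flow transient) = 0.313500 / 0.876300 ≈ 0.3578

Pr[genuine neutron-flux excursion | scram, stuck control-rod sensor, coolant-flow transient] ≈ 0.3578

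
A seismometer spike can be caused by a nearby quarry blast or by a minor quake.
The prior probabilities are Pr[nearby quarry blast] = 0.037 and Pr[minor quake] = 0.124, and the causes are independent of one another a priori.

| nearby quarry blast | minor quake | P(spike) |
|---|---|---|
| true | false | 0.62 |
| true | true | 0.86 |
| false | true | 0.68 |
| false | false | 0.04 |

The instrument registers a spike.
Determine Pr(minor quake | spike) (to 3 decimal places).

Pr(minor quake | spike) ≈ 0.613

Numerator (weight on configurations with minor quake): 0.081200 + 0.003946 = 0.085146
Denominator P(spike): 0.04×0.963×0.876 + 0.68×0.963×0.124 + 0.62×0.037×0.876 + 0.86×0.037×0.124 = 0.138985
P(minor quake | spike) = 0.085146/0.138985 ≈ 0.613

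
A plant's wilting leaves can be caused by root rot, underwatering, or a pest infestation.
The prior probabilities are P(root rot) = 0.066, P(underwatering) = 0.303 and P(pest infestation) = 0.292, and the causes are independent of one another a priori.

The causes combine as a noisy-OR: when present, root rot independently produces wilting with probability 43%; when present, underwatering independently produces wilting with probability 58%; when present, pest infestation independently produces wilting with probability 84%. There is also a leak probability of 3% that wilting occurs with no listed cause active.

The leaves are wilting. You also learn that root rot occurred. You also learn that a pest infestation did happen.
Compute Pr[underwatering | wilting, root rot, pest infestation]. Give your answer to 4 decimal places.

Under noisy-OR, P(wilting | causes) = 1 − (1−0.03)·∏(1−qᵢ) over the active causes.
Numerator (weight on configurations with underwatering): 0.962845*0.303 = 0.291742
Denominator P(wilting | root rot, pest infestation): 0.911536*0.697 + 0.962845*0.303 = 0.927083
Posterior = 0.291742 / 0.927083 ≈ 0.3147

Pr[underwatering | wilting, root rot, pest infestation] ≈ 0.3147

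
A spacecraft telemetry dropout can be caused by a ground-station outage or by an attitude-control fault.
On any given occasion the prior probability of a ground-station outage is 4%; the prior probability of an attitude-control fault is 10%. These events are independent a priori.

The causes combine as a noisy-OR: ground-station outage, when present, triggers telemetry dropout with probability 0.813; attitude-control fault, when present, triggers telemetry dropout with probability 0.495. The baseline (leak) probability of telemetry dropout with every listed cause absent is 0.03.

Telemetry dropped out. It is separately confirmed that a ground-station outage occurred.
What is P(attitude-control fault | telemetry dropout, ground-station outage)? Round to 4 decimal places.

Under noisy-OR, P(telemetry dropout | causes) = 1 − (1−0.03)·∏(1−qᵢ) over the active causes.
P(telemetry dropout | ground-station outage) = 0.81861·0.9 + 0.908398·0.1 = 0.736749 + 0.090840 = 0.827589
Restricting to configurations with attitude-control fault present: 0.908398·0.1 = 0.090840.
Hence the posterior is 0.090840/0.827589 ≈ 0.1098.

P(attitude-control fault | telemetry dropout, ground-station outage) ≈ 0.1098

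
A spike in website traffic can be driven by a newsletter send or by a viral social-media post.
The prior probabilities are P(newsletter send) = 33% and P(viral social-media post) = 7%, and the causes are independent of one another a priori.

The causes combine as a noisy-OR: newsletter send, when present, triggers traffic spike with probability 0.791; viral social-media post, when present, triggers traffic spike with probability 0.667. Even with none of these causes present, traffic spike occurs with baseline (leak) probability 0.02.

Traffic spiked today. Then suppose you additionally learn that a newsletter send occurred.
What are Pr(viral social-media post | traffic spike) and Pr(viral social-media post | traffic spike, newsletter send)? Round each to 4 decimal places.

Under noisy-OR, P(traffic spike | causes) = 1 − (1−0.02)·∏(1−qᵢ) over the active causes.
P(traffic spike) = 0.02·0.67·0.93 + 0.67366·0.67·0.07 + 0.79518·0.33·0.93 + 0.931795·0.33·0.07 = 0.012462 + 0.031595 + 0.244041 + 0.021524 = 0.309622
Restricting to configurations with viral social-media post present: 0.031595 + 0.021524 = 0.053119.
P(viral social-media post | traffic spike) = 0.053119 / 0.309622 ≈ 0.1716

Now condition on the additional information:
For the numerator, keep only viral social-media post=true terms: 0.931795×0.07 = 0.065226
Normalizer over all consistent configurations: 0.79518×0.93 + 0.931795×0.07 = 0.804743
P(viral social-media post | traffic spike, newsletter send) = 0.065226/0.804743 ≈ 0.0811

Pr(viral social-media post | traffic spike) ≈ 0.1716; Pr(viral social-media post | traffic spike, newsletter send) ≈ 0.0811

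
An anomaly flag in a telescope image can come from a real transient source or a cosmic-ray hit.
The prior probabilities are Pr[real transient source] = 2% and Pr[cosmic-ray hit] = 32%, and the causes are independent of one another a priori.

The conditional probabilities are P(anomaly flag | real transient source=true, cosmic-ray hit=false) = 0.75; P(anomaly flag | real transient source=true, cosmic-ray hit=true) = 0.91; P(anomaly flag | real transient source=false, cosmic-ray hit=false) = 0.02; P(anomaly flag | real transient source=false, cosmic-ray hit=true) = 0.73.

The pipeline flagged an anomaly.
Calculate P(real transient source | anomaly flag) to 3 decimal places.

Enumerate the 4 (real transient source, cosmic-ray hit) configurations and weight by the priors:
  P(anomaly flag) = 0.02·0.98·0.68 + 0.73·0.98·0.32 + 0.75·0.02·0.68 + 0.91·0.02·0.32
        = 0.013328 + 0.228928 + 0.010200 + 0.005824 = 0.258280
The terms with real transient source present sum to 0.016024, so
  P(real transient source | anomaly flag) = 0.016024 / 0.258280 ≈ 0.062

P(real transient source | anomaly flag) ≈ 0.062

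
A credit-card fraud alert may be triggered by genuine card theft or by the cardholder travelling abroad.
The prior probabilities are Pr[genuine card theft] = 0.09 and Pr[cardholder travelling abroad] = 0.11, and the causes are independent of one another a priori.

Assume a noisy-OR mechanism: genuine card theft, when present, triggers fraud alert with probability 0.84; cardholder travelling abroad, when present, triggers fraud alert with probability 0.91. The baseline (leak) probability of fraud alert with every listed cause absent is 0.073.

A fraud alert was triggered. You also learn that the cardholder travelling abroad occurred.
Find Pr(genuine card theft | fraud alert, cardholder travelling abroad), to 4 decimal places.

Pr(genuine card theft | fraud alert, cardholder travelling abroad) ≈ 0.0962

Under noisy-OR, P(fraud alert | causes) = 1 − (1−0.073)·∏(1−qᵢ) over the active causes.
P(fraud alert | cardholder travelling abroad) = 0.91657·0.91 + 0.986651·0.09 = 0.834079 + 0.088799 = 0.922878
The genuine card theft-present share is 0.986651·0.09 = 0.088799.
So P(genuine card theft | fraud alert, cardholder travelling abroad) = 0.088799/0.922878 ≈ 0.0962.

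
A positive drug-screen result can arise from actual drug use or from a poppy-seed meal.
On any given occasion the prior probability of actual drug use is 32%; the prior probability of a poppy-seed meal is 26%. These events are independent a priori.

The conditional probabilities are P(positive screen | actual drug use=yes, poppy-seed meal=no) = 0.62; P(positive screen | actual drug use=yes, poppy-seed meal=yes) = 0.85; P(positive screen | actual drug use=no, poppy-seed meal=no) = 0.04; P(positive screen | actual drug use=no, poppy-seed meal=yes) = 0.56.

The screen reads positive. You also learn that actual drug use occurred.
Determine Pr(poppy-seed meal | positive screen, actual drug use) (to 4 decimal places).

Pr(poppy-seed meal | positive screen, actual drug use) ≈ 0.3251

P(positive screen | actual drug use) = 0.62·0.74 + 0.85·0.26 = 0.458800 + 0.221000 = 0.679800
The poppy-seed meal-present share is 0.85·0.26 = 0.221000.
So P(poppy-seed meal | positive screen, actual drug use) = 0.221000/0.679800 ≈ 0.3251.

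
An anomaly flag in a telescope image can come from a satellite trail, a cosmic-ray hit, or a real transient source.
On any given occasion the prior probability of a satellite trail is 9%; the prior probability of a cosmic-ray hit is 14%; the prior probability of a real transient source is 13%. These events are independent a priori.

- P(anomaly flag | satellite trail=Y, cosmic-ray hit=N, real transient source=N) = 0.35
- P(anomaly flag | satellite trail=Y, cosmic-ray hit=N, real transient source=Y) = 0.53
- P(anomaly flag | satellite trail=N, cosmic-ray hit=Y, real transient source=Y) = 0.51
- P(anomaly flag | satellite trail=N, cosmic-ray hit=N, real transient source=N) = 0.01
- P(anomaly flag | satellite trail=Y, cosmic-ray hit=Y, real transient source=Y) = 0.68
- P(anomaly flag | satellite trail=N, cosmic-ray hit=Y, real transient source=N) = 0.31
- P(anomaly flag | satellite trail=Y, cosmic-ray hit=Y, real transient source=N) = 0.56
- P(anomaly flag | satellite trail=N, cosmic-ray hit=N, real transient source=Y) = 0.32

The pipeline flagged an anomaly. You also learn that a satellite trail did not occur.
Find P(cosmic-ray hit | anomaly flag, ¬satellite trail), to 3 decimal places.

P(anomaly flag | ¬satellite trail) = 0.01*0.86*0.87 + 0.32*0.86*0.13 + 0.31*0.14*0.87 + 0.51*0.14*0.13 = 0.007482 + 0.035776 + 0.037758 + 0.009282 = 0.090298
Of this, 0.047040 comes from 0.037758 + 0.009282 (the cosmic-ray hit=true cases).
So P(cosmic-ray hit | anomaly flag, ¬satellite trail) = 0.047040/0.090298 ≈ 0.521.

P(cosmic-ray hit | anomaly flag, ¬satellite trail) ≈ 0.521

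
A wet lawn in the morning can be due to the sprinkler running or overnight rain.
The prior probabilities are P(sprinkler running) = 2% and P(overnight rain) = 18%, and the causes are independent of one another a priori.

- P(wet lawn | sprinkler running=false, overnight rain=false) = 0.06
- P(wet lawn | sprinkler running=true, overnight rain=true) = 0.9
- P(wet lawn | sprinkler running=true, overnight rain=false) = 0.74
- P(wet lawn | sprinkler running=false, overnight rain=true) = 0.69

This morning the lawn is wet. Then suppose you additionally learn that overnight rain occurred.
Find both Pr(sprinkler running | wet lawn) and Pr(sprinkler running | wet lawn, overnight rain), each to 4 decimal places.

Pr(sprinkler running | wet lawn) ≈ 0.0830; Pr(sprinkler running | wet lawn, overnight rain) ≈ 0.0259

P(wet lawn) = 0.06×0.98×0.82 + 0.69×0.98×0.18 + 0.74×0.02×0.82 + 0.9×0.02×0.18 = 0.048216 + 0.121716 + 0.012136 + 0.003240 = 0.185308
Restricting to configurations with sprinkler running present: 0.012136 + 0.003240 = 0.015376.
Hence the posterior is 0.015376/0.185308 ≈ 0.0830.

Now condition on the additional information:
Sum P(wet lawn|·) weighted by the priors over both values of sprinkler running:
  P(wet lawn | overnight rain) = 0.69·0.98 + 0.9·0.02
        = 0.676200 + 0.018000 = 0.694200
The terms with sprinkler running present sum to 0.018000, so
  P(sprinkler running | wet lawn, overnight rain) = 0.018000 / 0.694200 ≈ 0.0259
This is intercausal reasoning (explaining away): once overnight rain accounts for the wet lawn, sprinkler running becomes less likely.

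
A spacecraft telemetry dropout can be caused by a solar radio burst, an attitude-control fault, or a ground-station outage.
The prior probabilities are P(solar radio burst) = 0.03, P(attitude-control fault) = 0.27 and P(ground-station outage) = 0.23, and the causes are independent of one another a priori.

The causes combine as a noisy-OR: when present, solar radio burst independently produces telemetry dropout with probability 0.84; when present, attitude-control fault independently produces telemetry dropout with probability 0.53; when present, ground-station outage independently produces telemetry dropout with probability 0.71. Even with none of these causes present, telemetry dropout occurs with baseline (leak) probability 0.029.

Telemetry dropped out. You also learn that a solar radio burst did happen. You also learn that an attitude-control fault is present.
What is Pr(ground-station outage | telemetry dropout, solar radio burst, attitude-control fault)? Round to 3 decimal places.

Pr(ground-station outage | telemetry dropout, solar radio burst, attitude-control fault) ≈ 0.240

Under noisy-OR, P(telemetry dropout | causes) = 1 − (1−0.029)·∏(1−qᵢ) over the active causes.
Sum P(telemetry dropout|·) weighted by the priors over both values of ground-station outage:
  P(telemetry dropout | solar radio burst, attitude-control fault) = 0.926981×0.77 + 0.978824×0.23
        = 0.713775 + 0.225130 = 0.938905
Configurations with ground-station outage contribute 0.225130, so
  P(ground-station outage | telemetry dropout, solar radio burst, attitude-control fault) = 0.225130 / 0.938905 ≈ 0.240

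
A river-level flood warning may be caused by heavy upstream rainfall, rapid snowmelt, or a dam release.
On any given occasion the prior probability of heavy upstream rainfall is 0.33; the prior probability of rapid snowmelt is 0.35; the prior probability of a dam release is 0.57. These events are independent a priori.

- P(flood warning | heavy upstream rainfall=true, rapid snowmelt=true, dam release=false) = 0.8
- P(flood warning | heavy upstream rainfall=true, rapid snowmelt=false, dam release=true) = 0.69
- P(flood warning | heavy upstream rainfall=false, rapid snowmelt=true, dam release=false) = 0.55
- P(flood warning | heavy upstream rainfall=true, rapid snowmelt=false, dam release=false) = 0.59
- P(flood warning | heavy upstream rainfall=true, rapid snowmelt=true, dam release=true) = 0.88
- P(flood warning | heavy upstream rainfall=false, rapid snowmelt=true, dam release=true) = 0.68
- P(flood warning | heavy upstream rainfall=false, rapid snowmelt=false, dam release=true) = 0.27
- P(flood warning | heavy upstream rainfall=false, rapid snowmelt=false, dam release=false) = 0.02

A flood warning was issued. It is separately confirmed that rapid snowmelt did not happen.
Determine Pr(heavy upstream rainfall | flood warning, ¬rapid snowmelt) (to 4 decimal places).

P(flood warning | ¬rapid snowmelt) = 0.02*0.67*0.43 + 0.27*0.67*0.57 + 0.59*0.33*0.43 + 0.69*0.33*0.57 = 0.005762 + 0.103113 + 0.083721 + 0.129789 = 0.322385
Of this, 0.213510 comes from 0.083721 + 0.129789 (the heavy upstream rainfall=true cases).
P(heavy upstream rainfall | flood warning, ¬rapid snowmelt) = 0.213510 / 0.322385 ≈ 0.6623

Pr(heavy upstream rainfall | flood warning, ¬rapid snowmelt) ≈ 0.6623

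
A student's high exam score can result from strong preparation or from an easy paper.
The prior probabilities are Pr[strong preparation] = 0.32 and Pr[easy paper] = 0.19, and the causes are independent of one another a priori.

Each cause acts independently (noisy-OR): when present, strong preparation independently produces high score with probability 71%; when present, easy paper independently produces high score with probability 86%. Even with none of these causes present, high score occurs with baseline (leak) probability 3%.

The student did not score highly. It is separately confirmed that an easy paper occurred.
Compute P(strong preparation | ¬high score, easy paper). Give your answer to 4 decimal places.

P(strong preparation | ¬high score, easy paper) ≈ 0.1201

Under noisy-OR, P(high score | causes) = 1 − (1−0.03)·∏(1−qᵢ) over the active causes.
Weight on strong preparation=true, given the evidence: 0.039382×0.32 = 0.012602
Denominator P(¬high score | easy paper): 0.1358×0.68 + 0.039382×0.32 = 0.104946
Posterior = 0.012602 / 0.104946 ≈ 0.1201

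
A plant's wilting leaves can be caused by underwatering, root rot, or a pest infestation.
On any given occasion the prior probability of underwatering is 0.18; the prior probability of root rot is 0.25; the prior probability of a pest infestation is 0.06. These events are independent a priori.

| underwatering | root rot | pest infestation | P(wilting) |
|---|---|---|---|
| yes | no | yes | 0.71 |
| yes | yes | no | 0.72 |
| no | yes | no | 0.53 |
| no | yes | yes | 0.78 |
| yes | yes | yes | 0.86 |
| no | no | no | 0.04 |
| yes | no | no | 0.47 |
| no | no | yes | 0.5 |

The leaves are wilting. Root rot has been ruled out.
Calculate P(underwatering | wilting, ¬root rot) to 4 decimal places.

P(underwatering | wilting, ¬root rot) ≈ 0.6113

P(wilting | ¬root rot) = 0.04*0.82*0.94 + 0.5*0.82*0.06 + 0.47*0.18*0.94 + 0.71*0.18*0.06 = 0.030832 + 0.024600 + 0.079524 + 0.007668 = 0.142624
Of this, 0.087192 comes from 0.079524 + 0.007668 (the underwatering=true cases).
P(underwatering | wilting, ¬root rot) = 0.087192 / 0.142624 ≈ 0.6113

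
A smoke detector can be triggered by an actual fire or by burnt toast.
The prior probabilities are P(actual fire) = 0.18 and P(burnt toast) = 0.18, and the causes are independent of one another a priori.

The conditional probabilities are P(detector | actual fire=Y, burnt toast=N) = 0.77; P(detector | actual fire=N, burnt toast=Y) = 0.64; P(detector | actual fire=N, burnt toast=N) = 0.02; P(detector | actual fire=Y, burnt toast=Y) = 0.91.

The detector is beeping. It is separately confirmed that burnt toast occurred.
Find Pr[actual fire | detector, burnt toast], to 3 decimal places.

Pr[actual fire | detector, burnt toast] ≈ 0.238

Numerator (weight on configurations with actual fire): 0.91*0.18 = 0.163800
Denominator P(detector | burnt toast): 0.64*0.82 + 0.91*0.18 = 0.688600
Posterior = 0.163800 / 0.688600 ≈ 0.238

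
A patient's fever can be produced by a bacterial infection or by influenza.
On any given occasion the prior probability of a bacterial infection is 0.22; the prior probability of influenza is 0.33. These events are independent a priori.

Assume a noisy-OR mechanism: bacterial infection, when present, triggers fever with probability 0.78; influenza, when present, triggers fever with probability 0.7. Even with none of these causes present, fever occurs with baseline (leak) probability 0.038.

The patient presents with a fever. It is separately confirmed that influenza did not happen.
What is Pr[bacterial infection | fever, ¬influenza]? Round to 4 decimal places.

Under noisy-OR, P(fever | causes) = 1 − (1−0.038)·∏(1−qᵢ) over the active causes.
By total probability over both values of bacterial infection:
  P(fever | ¬influenza) = 0.038×0.78 + 0.78836×0.22
        = 0.029640 + 0.173439 = 0.203079
Configurations with bacterial infection contribute 0.173439, so
  P(bacterial infection | fever, ¬influenza) = 0.173439 / 0.203079 ≈ 0.8540

Pr[bacterial infection | fever, ¬influenza] ≈ 0.8540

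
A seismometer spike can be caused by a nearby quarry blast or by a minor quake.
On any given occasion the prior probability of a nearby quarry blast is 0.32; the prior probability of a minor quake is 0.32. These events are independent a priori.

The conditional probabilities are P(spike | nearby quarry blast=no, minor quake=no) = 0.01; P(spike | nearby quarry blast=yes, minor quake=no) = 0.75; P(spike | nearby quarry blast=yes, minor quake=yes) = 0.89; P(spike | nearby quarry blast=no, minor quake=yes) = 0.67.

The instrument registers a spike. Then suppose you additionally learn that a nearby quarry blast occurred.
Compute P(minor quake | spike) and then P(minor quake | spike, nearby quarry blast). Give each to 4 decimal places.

For the numerator, keep only minor quake=true terms: 0.145792 + 0.091136 = 0.236928
The normalizing constant is 0.01·0.68·0.68 + 0.67·0.68·0.32 + 0.75·0.32·0.68 + 0.89·0.32·0.32 = 0.404752
P(minor quake | spike) = 0.236928/0.404752 ≈ 0.5854

Now condition on the additional information:
P(spike | nearby quarry blast) = 0.75×0.68 + 0.89×0.32 = 0.510000 + 0.284800 = 0.794800
Of this, 0.284800 comes from 0.89×0.32 (the minor quake=true cases).
So P(minor quake | spike, nearby quarry blast) = 0.284800/0.794800 ≈ 0.3583.
This is intercausal reasoning (explaining away): once nearby quarry blast accounts for the spike, minor quake becomes less likely.

P(minor quake | spike) ≈ 0.5854; P(minor quake | spike, nearby quarry blast) ≈ 0.3583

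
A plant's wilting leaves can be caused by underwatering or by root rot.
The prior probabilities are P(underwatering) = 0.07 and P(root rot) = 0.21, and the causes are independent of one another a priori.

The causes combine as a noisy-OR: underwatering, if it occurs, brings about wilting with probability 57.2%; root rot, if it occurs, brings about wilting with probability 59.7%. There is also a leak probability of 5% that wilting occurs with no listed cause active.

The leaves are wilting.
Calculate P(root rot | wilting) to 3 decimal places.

Under noisy-OR, P(wilting | causes) = 1 − (1−0.05)·∏(1−qᵢ) over the active causes.
By total probability over the 4 (underwatering, root rot) configurations:
  P(wilting) = 0.05*0.93*0.79 + 0.61715*0.93*0.21 + 0.5934*0.07*0.79 + 0.83614*0.07*0.21
        = 0.036735 + 0.120529 + 0.032815 + 0.012291 = 0.202370
Keeping only the root rot-present terms gives 0.132820, so
  P(root rot | wilting) = 0.132820 / 0.202370 ≈ 0.656

P(root rot | wilting) ≈ 0.656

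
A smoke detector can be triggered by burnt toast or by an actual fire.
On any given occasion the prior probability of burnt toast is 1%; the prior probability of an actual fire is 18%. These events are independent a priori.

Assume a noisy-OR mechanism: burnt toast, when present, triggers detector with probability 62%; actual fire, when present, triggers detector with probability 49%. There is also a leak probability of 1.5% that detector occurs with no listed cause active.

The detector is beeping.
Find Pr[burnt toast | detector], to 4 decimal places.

Under noisy-OR, P(detector | causes) = 1 − (1−0.015)·∏(1−qᵢ) over the active causes.
Sum P(detector|·) weighted by the priors over the 4 (burnt toast, actual fire) configurations:
  P(detector) = 0.015·0.99·0.82 + 0.49765·0.99·0.18 + 0.6257·0.01·0.82 + 0.809107·0.01·0.18
        = 0.012177 + 0.088681 + 0.005131 + 0.001456 = 0.107445
Keeping only the burnt toast-present terms gives 0.006587, so
  P(burnt toast | detector) = 0.006587 / 0.107445 ≈ 0.0613

Pr[burnt toast | detector] ≈ 0.0613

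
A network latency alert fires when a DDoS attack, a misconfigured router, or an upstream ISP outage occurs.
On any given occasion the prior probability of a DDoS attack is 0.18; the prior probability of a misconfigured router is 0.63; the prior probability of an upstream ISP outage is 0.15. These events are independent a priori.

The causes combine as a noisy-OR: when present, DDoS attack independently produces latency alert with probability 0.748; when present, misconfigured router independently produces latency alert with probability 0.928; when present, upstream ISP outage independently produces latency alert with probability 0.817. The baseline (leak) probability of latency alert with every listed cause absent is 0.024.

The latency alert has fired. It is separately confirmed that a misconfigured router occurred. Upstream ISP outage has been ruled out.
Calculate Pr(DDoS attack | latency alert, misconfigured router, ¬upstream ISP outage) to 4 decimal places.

Under noisy-OR, P(latency alert | causes) = 1 − (1−0.024)·∏(1−qᵢ) over the active causes.
P(latency alert | misconfigured router, ¬upstream ISP outage) = 0.929728·0.82 + 0.982291·0.18 = 0.762377 + 0.176812 = 0.939189
Of this, 0.176812 comes from 0.982291·0.18 (the DDoS attack=true cases).
So P(DDoS attack | latency alert, misconfigured router, ¬upstream ISP outage) = 0.176812/0.939189 ≈ 0.1883.

Pr(DDoS attack | latency alert, misconfigured router, ¬upstream ISP outage) ≈ 0.1883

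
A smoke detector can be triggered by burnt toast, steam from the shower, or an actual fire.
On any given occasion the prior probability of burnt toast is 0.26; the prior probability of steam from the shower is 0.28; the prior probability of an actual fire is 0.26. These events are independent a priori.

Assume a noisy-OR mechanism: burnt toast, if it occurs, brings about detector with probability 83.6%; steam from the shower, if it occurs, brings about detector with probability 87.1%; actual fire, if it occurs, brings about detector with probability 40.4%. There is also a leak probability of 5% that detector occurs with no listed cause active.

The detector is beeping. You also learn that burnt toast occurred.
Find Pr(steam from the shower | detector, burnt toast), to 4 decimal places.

Under noisy-OR, P(detector | causes) = 1 − (1−0.05)·∏(1−qᵢ) over the active causes.
Enumerate the 4 (steam from the shower, actual fire) configurations and weight by the priors:
  P(detector | burnt toast) = 0.8442×0.72×0.74 + 0.907143×0.72×0.26 + 0.979902×0.28×0.74 + 0.988021×0.28×0.26
        = 0.449790 + 0.169817 + 0.203036 + 0.071928 = 0.894571
Keeping only the steam from the shower-present terms gives 0.274964, so
  P(steam from the shower | detector, burnt toast) = 0.274964 / 0.894571 ≈ 0.3074

Pr(steam from the shower | detector, burnt toast) ≈ 0.3074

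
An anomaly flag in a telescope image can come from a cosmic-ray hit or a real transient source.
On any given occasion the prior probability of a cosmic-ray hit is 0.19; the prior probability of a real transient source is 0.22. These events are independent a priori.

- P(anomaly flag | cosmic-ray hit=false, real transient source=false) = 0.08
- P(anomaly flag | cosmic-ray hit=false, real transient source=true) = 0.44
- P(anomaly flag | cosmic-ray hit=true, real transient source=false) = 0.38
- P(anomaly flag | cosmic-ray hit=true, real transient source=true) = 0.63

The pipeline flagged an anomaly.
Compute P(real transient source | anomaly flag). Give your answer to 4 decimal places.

P(real transient source | anomaly flag) ≈ 0.4950

P(anomaly flag) = 0.08×0.81×0.78 + 0.44×0.81×0.22 + 0.38×0.19×0.78 + 0.63×0.19×0.22 = 0.050544 + 0.078408 + 0.056316 + 0.026334 = 0.211602
Of this, 0.104742 comes from 0.078408 + 0.026334 (the real transient source=true cases).
So P(real transient source | anomaly flag) = 0.104742/0.211602 ≈ 0.4950.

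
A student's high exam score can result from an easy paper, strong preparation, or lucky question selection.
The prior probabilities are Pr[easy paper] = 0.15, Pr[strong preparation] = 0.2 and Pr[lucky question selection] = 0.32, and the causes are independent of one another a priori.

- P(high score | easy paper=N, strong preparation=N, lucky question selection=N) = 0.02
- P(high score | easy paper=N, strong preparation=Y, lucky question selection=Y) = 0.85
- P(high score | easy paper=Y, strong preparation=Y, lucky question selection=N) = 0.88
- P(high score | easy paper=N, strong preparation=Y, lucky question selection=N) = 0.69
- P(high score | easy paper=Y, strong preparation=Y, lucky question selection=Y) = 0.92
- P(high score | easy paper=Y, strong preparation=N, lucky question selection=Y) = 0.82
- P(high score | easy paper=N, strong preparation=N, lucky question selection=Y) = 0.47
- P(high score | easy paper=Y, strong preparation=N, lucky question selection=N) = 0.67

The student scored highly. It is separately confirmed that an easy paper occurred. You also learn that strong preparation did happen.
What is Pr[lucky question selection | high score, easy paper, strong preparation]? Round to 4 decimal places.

Pr[lucky question selection | high score, easy paper, strong preparation] ≈ 0.3297

By total probability over both values of lucky question selection:
  P(high score | easy paper, strong preparation) = 0.88·0.68 + 0.92·0.32
        = 0.598400 + 0.294400 = 0.892800
Keeping only the lucky question selection-present terms gives 0.294400, so
  P(lucky question selection | high score, easy paper, strong preparation) = 0.294400 / 0.892800 ≈ 0.3297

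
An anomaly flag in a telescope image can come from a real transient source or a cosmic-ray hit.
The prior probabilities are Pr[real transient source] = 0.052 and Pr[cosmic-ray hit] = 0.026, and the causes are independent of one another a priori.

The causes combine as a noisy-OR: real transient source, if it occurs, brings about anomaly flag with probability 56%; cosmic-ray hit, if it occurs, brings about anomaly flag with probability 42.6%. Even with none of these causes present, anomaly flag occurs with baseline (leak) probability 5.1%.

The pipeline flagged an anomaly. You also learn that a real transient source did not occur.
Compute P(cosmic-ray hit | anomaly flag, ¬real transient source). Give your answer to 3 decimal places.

P(cosmic-ray hit | anomaly flag, ¬real transient source) ≈ 0.192

Under noisy-OR, P(anomaly flag | causes) = 1 − (1−0.051)·∏(1−qᵢ) over the active causes.
P(anomaly flag | ¬real transient source) = 0.051×0.974 + 0.455274×0.026 = 0.049674 + 0.011837 = 0.061511
Of this, 0.011837 comes from 0.455274×0.026 (the cosmic-ray hit=true cases).
Hence the posterior is 0.011837/0.061511 ≈ 0.192.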